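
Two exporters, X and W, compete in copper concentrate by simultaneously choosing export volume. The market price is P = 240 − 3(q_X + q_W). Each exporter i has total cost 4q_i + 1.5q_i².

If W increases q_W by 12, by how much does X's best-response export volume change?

-4

Exporter X's profit: π = q_X(240 − 3(q_X + q_W)) − 4q_X − 1.5q_X².
∂π/∂q_X = 236 − 9q_X − 3q_W = 0, so q_X = 236/9 − (1/3)q_W.
The reaction-function slope is −1/3, so a 12-unit rise in q_W moves q_X by −1/3 × 12 = −4. X's best response falls — the actions are strategic substitutes.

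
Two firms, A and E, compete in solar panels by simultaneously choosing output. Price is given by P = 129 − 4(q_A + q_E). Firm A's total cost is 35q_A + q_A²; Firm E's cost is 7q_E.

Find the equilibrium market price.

Firm A's profit: π = q_A(129 − 4(q_A + q_E)) − 35q_A − q_A².
∂π/∂q_A = 94 − 10q_A − 4q_E = 0, so q_A = 9.4 − 0.4q_E.
For E: ∂π/∂q_E = 122 − 8q_E − 4q_A = 0 ⇒ q_E = 15.25 − 0.5q_A.
Solving the two reaction functions simultaneously: (1 − (−0.4)(−0.5))q_A = 9.4 − 0.4·15.25, so 0.8q_A = 3.3 and q_A = 4.125.
Then q_E = 15.25 − 0.5·4.125 = 13.1875.
Equilibrium price: P = 129 − 4·17.3125 = 59.75.

59.75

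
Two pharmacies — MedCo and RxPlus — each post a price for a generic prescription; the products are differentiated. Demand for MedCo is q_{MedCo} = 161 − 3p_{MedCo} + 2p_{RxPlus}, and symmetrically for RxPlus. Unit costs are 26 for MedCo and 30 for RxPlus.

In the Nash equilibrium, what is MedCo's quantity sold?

103.5

MedCo's profit: π = (p_{MedCo} − 26)(161 − 3p_{MedCo} + 2p_{RxPlus}).
∂π/∂p_{MedCo} = 239 − 6p_{MedCo} + 2p_{RxPlus} = 0 ⇒ p_{MedCo} = 239/6 + (1/3)p_{RxPlus}.
Similarly p_{RxPlus} = 251/6 + (1/3)p_{MedCo}.
Plugging p_{RxPlus} into MedCo's best response: p_{MedCo} = 239/6 + (1/3)(251/6 + (1/3)p_{MedCo}) ⇒ (8/9)p_{MedCo} = 484/9, so p_{MedCo} = 60.5.
Then p_{RxPlus} = 251/6 + (1/3)·60.5 = 62.
q_{MedCo} = 161 − 3·60.5 + 2·62 = 103.5.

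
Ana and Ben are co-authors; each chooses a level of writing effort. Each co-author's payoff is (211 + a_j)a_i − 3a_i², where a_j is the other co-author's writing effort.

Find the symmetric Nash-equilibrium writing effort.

Ana's payoff is (211 + a_B)a_A − 3a_A².
∂π/∂a_A = 211 + a_B − 6a_A = 0, so a_A = 211/6 + (1/6)a_B.
The game is symmetric, so in equilibrium a_B = a_A: the reaction function gives (5/6)a_A = 211/6, hence a_A = 42.2.

42.2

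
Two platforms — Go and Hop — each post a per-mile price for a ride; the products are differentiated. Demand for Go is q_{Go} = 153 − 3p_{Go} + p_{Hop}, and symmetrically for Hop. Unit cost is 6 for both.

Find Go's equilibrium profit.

2385.72

Go's profit: π = (p_{Go} − 6)(153 − 3p_{Go} + p_{Hop}).
∂π/∂p_{Go} = 171 − 6p_{Go} + p_{Hop} = 0 ⇒ p_{Go} = 28.5 + (1/6)p_{Hop}.
The game is symmetric, so in equilibrium p_{Hop} = p_{Go}: the reaction function gives (5/6)p_{Go} = 28.5, hence p_{Go} = 34.2.
q_{Go} = 153 − 3·34.2 + 34.2 = 84.6.
Profit = (34.2 − 6)·84.6 = 2385.72.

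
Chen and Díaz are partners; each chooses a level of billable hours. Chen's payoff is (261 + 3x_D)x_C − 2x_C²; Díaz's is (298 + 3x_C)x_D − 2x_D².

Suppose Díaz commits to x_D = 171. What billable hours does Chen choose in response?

193.5

Expanding Chen's payoff: 261x_C + 3x_Dx_C − 2x_C².
∂π/∂x_C = 261 + 3x_D − 4x_C = 0, so x_C = 65.25 + 0.75x_D.
At x_D = 171: x_C = 65.25 + 0.75·171 = 193.5.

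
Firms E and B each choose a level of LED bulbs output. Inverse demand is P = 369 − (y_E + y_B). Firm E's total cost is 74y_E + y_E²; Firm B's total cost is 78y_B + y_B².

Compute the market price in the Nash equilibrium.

Firm E's profit: π = y_E(369 − (y_E + y_B)) − 74y_E − y_E².
∂π/∂y_E = 295 − 4y_E − y_B = 0, so y_E = 73.75 − 0.25y_B.
By the same steps for B: y_B = 72.75 − 0.25y_E.
Solving the two reaction functions simultaneously: (1 − (−0.25)(−0.25))y_E = 73.75 − 0.25·72.75, so 0.9375y_E = 55.5625 and y_E = 889/15.
Then y_B = 72.75 − 0.25·(889/15) = 869/15.
Equilibrium price: P = 369 − 117.2 = 251.8.

251.8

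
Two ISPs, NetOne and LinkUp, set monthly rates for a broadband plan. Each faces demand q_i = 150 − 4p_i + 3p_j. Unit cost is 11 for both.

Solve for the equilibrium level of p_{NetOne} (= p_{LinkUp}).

NetOne's profit: π = (p_{NetOne} − 11)(150 − 4p_{NetOne} + 3p_{LinkUp}).
∂π/∂p_{NetOne} = 194 − 8p_{NetOne} + 3p_{LinkUp} = 0 ⇒ p_{NetOne} = 24.25 + 0.375p_{LinkUp}.
The game is symmetric, so in equilibrium p_{LinkUp} = p_{NetOne}: the reaction function gives 0.625p_{NetOne} = 24.25, hence p_{NetOne} = 38.8.

38.8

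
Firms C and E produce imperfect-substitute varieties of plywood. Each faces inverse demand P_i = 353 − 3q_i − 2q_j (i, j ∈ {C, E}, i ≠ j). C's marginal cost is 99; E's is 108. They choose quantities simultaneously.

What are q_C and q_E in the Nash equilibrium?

32.3125, 30.0625

Firm C's profit: π = q_C(353 − 3q_C − 2q_E) − 99q_C.
∂π/∂q_C = 254 − 6q_C − 2q_E = 0 ⇒ q_C = 127/3 − (1/3)q_E.
Similarly q_E = 245/6 − (1/3)q_C.
Plugging q_E into C's best response: q_C = 127/3 − (1/3)(245/6 − (1/3)q_C) ⇒ (8/9)q_C = 517/18, so q_C = 32.3125.
Then q_E = 245/6 − (1/3)·32.3125 = 30.0625.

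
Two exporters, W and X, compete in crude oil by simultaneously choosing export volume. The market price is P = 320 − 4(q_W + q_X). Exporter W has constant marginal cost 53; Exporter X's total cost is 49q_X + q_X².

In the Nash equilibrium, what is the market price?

152.125

Exporter W's profit: π = q_W(320 − 4(q_W + q_X)) − 53q_W.
∂π/∂q_W = 267 − 8q_W − 4q_X = 0, so q_W = 33.375 − 0.5q_X.
For X: ∂π/∂q_X = 271 − 10q_X − 4q_W = 0 ⇒ q_X = 27.1 − 0.4q_W.
Solving the two reaction functions simultaneously: (1 − (−0.5)(−0.4))q_W = 33.375 − 0.5·27.1, so 0.8q_W = 19.825 and q_W = 793/32.
Then q_X = 27.1 − 0.4·(793/32) = 17.1875.
Equilibrium price: P = 320 − 4·(1343/32) = 152.125.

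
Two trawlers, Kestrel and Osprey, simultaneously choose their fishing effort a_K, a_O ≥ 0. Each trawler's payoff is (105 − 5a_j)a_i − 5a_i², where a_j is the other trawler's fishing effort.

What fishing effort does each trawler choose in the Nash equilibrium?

Kestrel's payoff is (105 − 5a_O)a_K − 5a_K².
∂π/∂a_K = 105 − 5a_O − 10a_K = 0, so a_K = 10.5 − 0.5a_O.
By symmetry a_O = a_K; substituting into the reaction function, 1.5a_K = 10.5 and a_K = 7.

7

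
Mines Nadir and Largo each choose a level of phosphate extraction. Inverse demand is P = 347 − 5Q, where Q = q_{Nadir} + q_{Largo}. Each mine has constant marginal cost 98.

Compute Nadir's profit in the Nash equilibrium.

Mine Nadir's profit: π = q_{Nadir}(347 − 5(q_{Nadir} + q_{Largo})) − 98q_{Nadir}.
∂π/∂q_{Nadir} = 249 − 10q_{Nadir} − 5q_{Largo} = 0, so q_{Nadir} = 24.9 − 0.5q_{Largo}.
By symmetry q_{Largo} = q_{Nadir}; substituting into the reaction function, 1.5q_{Nadir} = 24.9 and q_{Nadir} = 16.6.
Price P = 347 − 5·33.2 = 181.
Nadir's profit: (181 − 98)·16.6 = 1377.8.

1377.8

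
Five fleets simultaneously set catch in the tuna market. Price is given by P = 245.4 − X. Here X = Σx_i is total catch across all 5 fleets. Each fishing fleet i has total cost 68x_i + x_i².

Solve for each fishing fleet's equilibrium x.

A representative fishing fleet's profit is π_i = x_i(245.4 − X) − 68x_i − x_i², with X = x_i + Σ_{j≠i} x_j.
First-order condition: 177.4 − 4x_i − Σ_{j≠i} x_j = 0.
Imposing symmetry (x_j = x for all j) turns Σ_{j≠i} x_j into 4x, so 177.4 = 8x and x = 22.175.

22.175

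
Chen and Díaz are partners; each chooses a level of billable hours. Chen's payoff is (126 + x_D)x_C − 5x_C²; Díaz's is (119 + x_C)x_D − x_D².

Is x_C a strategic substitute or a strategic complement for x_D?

strategic complements

Expanding Chen's payoff: 126x_C + x_Dx_C − 5x_C².
∂π/∂x_C = 126 + x_D − 10x_C = 0, so x_C = 12.6 + 0.1x_D.
The best-response slope dx_C/dx_D = 0.1 > 0: the reaction function is upward-sloping, so the choices are strategic complements.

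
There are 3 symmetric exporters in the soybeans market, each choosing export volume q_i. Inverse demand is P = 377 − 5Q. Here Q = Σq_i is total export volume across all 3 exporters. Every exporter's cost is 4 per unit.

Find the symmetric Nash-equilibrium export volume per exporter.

18.65

A representative exporter's profit is π_i = q_i(377 − 5Q) − 4q_i, with Q = q_i + Σ_{j≠i} q_j.
First-order condition: 373 − 10q_i − 5Σ_{j≠i} q_j = 0.
In a symmetric equilibrium every exporter chooses the same q, so Σ_{j≠i} q_j = 2q. The condition becomes 373 − 20q = 0, giving q = 373/20 = 18.65.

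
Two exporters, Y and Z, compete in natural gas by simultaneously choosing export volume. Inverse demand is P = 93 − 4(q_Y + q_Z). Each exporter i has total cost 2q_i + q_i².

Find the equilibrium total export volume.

13

Exporter Y's profit: π = q_Y(93 − 4(q_Y + q_Z)) − 2q_Y − q_Y².
∂π/∂q_Y = 91 − 10q_Y − 4q_Z = 0, so q_Y = 9.1 − 0.4q_Z.
By symmetry q_Z = q_Y; substituting into the reaction function, 1.4q_Y = 9.1 and q_Y = 6.5.
Total export volume: 6.5 + 6.5 = 13.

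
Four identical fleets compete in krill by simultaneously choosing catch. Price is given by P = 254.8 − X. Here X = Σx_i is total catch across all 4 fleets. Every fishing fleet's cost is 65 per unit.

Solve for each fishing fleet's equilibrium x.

A representative fishing fleet's profit is π_i = x_i(254.8 − X) − 65x_i, with X = x_i + Σ_{j≠i} x_j.
First-order condition: 189.8 − 2x_i − Σ_{j≠i} x_j = 0.
Imposing symmetry (x_j = x for all j) turns Σ_{j≠i} x_j into 3x, so 189.8 = 5x and x = 37.96.

37.96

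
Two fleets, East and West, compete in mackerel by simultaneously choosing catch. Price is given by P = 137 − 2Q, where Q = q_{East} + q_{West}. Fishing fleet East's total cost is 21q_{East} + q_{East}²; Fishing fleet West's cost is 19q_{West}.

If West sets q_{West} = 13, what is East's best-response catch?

Fishing fleet East's profit: π = q_{East}(137 − 2(q_{East} + q_{West})) − 21q_{East} − q_{East}².
∂π/∂q_{East} = 116 − 6q_{East} − 2q_{West} = 0, so q_{East} = 58/3 − (1/3)q_{West}.
At q_{West} = 13: q_{East} = 58/3 − (1/3)·13 = 15.

15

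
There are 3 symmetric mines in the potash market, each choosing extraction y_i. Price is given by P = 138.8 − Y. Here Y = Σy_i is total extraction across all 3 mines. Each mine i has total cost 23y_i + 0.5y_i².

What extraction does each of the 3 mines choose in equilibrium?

A representative mine's profit is π_i = y_i(138.8 − Y) − 23y_i − 0.5y_i², with Y = y_i + Σ_{j≠i} y_j.
First-order condition: 115.8 − 3y_i − Σ_{j≠i} y_j = 0.
With identical mines, set every y_j = y: then 115.8 − 3y − 2y = 0, i.e. y = 115.8/5 = 23.16.

23.16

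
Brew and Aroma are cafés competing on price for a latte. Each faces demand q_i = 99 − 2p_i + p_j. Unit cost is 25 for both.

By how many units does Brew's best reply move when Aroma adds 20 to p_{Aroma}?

5

Brew's profit: π = (p_{Brew} − 25)(99 − 2p_{Brew} + p_{Aroma}).
∂π/∂p_{Brew} = 149 − 4p_{Brew} + p_{Aroma} = 0 ⇒ p_{Brew} = 37.25 + 0.25p_{Aroma}.
The reaction-function slope is 0.25, so a 20-unit rise in p_{Aroma} moves p_{Brew} by 0.25 × 20 = 5. Brew's best response rises — the actions are strategic complements.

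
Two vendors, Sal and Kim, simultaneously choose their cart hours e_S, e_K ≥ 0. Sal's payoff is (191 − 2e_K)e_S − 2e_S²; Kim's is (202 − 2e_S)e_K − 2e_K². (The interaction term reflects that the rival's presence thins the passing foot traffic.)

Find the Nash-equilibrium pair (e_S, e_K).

30, 35.5

Expanding Sal's payoff: 191e_S − 2e_Ke_S − 2e_S².
∂π/∂e_S = 191 − 2e_K − 4e_S = 0, so e_S = 47.75 − 0.5e_K.
Likewise for Kim: e_K = 50.5 − 0.5e_S.
Plugging e_K into Sal's best response: e_S = 47.75 − 0.5(50.5 − 0.5e_S) ⇒ 0.75e_S = 22.5, so e_S = 30.
Then e_K = 50.5 − 0.5·30 = 35.5.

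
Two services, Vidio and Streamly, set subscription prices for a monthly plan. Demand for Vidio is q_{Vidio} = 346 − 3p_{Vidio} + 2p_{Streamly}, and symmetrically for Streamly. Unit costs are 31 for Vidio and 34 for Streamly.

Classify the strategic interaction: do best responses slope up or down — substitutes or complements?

strategic complements

Vidio's profit: π = (p_{Vidio} − 31)(346 − 3p_{Vidio} + 2p_{Streamly}).
∂π/∂p_{Vidio} = 439 − 6p_{Vidio} + 2p_{Streamly} = 0 ⇒ p_{Vidio} = 439/6 + (1/3)p_{Streamly}.
The best-response slope dp_{Vidio}/dp_{Streamly} = 1/3 > 0: the reaction function is upward-sloping, so the choices are strategic complements.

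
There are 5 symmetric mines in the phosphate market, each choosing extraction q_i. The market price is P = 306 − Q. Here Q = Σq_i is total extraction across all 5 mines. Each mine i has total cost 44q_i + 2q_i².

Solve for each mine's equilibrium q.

26.2

A representative mine's profit is π_i = q_i(306 − Q) − 44q_i − 2q_i², with Q = q_i + Σ_{j≠i} q_j.
First-order condition: 262 − 6q_i − Σ_{j≠i} q_j = 0.
With identical mines, set every q_j = q: then 262 − 6q − 4q = 0, i.e. q = 262/10 = 26.2.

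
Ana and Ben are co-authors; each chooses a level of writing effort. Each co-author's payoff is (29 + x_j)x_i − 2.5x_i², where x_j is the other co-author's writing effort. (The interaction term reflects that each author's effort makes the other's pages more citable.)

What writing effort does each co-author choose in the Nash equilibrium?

Ana's payoff is (29 + x_B)x_A − 2.5x_A².
∂π/∂x_A = 29 + x_B − 5x_A = 0, so x_A = 5.8 + 0.2x_B.
The game is symmetric, so in equilibrium x_B = x_A: the reaction function gives 0.8x_A = 5.8, hence x_A = 7.25.

7.25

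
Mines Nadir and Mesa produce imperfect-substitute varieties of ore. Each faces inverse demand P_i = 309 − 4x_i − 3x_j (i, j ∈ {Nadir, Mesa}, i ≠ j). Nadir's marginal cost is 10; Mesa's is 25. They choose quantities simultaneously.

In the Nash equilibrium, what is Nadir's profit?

3136

Mine Nadir's profit: π = x_{Nadir}(309 − 4x_{Nadir} − 3x_{Mesa}) − 10x_{Nadir}.
∂π/∂x_{Nadir} = 299 − 8x_{Nadir} − 3x_{Mesa} = 0 ⇒ x_{Nadir} = 37.375 − 0.375x_{Mesa}.
Similarly x_{Mesa} = 35.5 − 0.375x_{Nadir}.
Solving the two reaction functions simultaneously: (1 − (−0.375)(−0.375))x_{Nadir} = 37.375 − 0.375·35.5, so (55/64)x_{Nadir} = 24.0625 and x_{Nadir} = 28.
Then x_{Mesa} = 35.5 − 0.375·28 = 25.
P_{Nadir} = 309 − 4·28 − 3·25 = 122.
Profit = (122 − 10)·28 = 3136.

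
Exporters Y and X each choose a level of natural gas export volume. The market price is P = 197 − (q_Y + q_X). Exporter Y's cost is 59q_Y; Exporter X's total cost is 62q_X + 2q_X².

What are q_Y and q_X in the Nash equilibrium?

Exporter Y's profit: π = q_Y(197 − (q_Y + q_X)) − 59q_Y.
∂π/∂q_Y = 138 − 2q_Y − q_X = 0, so q_Y = 69 − 0.5q_X.
For X: ∂π/∂q_X = 135 − 6q_X − q_Y = 0 ⇒ q_X = 22.5 − (1/6)q_Y.
Plugging q_X into Y's best response: q_Y = 69 − 0.5(22.5 − (1/6)q_Y) ⇒ (11/12)q_Y = 57.75, so q_Y = 63.
Then q_X = 22.5 − (1/6)·63 = 12.

63, 12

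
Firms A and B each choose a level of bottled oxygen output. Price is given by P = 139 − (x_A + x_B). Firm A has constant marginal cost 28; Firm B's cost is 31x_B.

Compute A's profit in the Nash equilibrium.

Firm A's profit: π = x_A(139 − (x_A + x_B)) − 28x_A.
∂π/∂x_A = 111 − 2x_A − x_B = 0, so x_A = 55.5 − 0.5x_B.
By the same steps for B: x_B = 54 − 0.5x_A.
Substituting the second reaction function into the first: x_A = 55.5 − 0.5(54 − 0.5x_A), which gives 0.75x_A = 28.5 ⇒ x_A = 38.
Then x_B = 54 − 0.5·38 = 35.
Price P = 139 − 73 = 66.
A's profit: (66 − 28)·38 = 1444.

1444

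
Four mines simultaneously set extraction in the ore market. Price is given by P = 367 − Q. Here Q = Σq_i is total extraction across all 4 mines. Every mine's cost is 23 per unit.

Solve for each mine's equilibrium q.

A representative mine's profit is π_i = q_i(367 − Q) − 23q_i, with Q = q_i + Σ_{j≠i} q_j.
First-order condition: 344 − 2q_i − Σ_{j≠i} q_j = 0.
In a symmetric equilibrium every mine chooses the same q, so Σ_{j≠i} q_j = 3q. The condition becomes 344 − 5q = 0, giving q = 344/5 = 68.8.

68.8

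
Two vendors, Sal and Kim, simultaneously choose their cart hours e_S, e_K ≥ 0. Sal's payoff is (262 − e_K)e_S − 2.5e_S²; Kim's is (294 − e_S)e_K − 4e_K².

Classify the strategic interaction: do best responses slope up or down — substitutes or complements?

Expanding Sal's payoff: 262e_S − e_Ke_S − 2.5e_S².
∂π/∂e_S = 262 − e_K − 5e_S = 0, so e_S = 52.4 − 0.2e_K.
The best-response slope de_S/de_K = −0.2 < 0: the reaction function is downward-sloping, so the choices are strategic substitutes.

strategic substitutes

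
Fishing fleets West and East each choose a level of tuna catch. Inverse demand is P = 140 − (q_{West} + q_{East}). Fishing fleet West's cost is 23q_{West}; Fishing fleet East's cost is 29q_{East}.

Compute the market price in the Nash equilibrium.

Fishing fleet West's profit: π = q_{West}(140 − (q_{West} + q_{East})) − 23q_{West}.
∂π/∂q_{West} = 117 − 2q_{West} − q_{East} = 0, so q_{West} = 58.5 − 0.5q_{East}.
By the same steps for East: q_{East} = 55.5 − 0.5q_{West}.
Solving the two reaction functions simultaneously: (1 − (−0.5)(−0.5))q_{West} = 58.5 − 0.5·55.5, so 0.75q_{West} = 30.75 and q_{West} = 41.
Then q_{East} = 55.5 − 0.5·41 = 35.
Equilibrium price: P = 140 − 76 = 64.

64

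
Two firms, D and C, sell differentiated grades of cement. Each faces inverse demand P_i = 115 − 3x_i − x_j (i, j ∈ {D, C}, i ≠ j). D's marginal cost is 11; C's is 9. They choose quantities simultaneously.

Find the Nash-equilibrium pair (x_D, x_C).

14.8, 15.2

Firm D's profit: π = x_D(115 − 3x_D − x_C) − 11x_D.
∂π/∂x_D = 104 − 6x_D − x_C = 0 ⇒ x_D = 52/3 − (1/6)x_C.
Similarly x_C = 53/3 − (1/6)x_D.
Solving the two reaction functions simultaneously: (1 − (−1/6)(−1/6))x_D = 52/3 − (1/6)·(53/3), so (35/36)x_D = 259/18 and x_D = 14.8.
Then x_C = 53/3 − (1/6)·14.8 = 15.2.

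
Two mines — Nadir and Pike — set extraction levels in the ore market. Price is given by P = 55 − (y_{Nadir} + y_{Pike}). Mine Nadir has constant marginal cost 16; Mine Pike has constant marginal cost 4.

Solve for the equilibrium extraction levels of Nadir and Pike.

9, 21

Mine Nadir's profit: π = y_{Nadir}(55 − (y_{Nadir} + y_{Pike})) − 16y_{Nadir}.
∂π/∂y_{Nadir} = 39 − 2y_{Nadir} − y_{Pike} = 0, so y_{Nadir} = 19.5 − 0.5y_{Pike}.
By the same steps for Pike: y_{Pike} = 25.5 − 0.5y_{Nadir}.
Solving the two reaction functions simultaneously: (1 − (−0.5)(−0.5))y_{Nadir} = 19.5 − 0.5·25.5, so 0.75y_{Nadir} = 6.75 and y_{Nadir} = 9.
Then y_{Pike} = 25.5 − 0.5·9 = 21.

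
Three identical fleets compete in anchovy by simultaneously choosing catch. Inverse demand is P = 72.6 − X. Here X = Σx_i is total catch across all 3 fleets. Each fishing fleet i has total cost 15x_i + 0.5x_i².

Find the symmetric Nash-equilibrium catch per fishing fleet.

11.52

A representative fishing fleet's profit is π_i = x_i(72.6 − X) − 15x_i − 0.5x_i², with X = x_i + Σ_{j≠i} x_j.
First-order condition: 57.6 − 3x_i − Σ_{j≠i} x_j = 0.
In a symmetric equilibrium every fishing fleet chooses the same x, so Σ_{j≠i} x_j = 2x. The condition becomes 57.6 − 5x = 0, giving x = 57.6/5 = 11.52.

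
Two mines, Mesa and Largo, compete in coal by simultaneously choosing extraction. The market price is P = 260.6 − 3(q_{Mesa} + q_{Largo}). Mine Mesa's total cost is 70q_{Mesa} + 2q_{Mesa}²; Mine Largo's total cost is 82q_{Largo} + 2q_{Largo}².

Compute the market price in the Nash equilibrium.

175.4

Mine Mesa's profit: π = q_{Mesa}(260.6 − 3(q_{Mesa} + q_{Largo})) − 70q_{Mesa} − 2q_{Mesa}².
∂π/∂q_{Mesa} = 190.6 − 10q_{Mesa} − 3q_{Largo} = 0, so q_{Mesa} = 19.06 − 0.3q_{Largo}.
By the same steps for Largo: q_{Largo} = 17.86 − 0.3q_{Mesa}.
Solving the two reaction functions simultaneously: (1 − (−0.3)(−0.3))q_{Mesa} = 19.06 − 0.3·17.86, so 0.91q_{Mesa} = 13.702 and q_{Mesa} = 527/35.
Then q_{Largo} = 17.86 − 0.3·(527/35) = 467/35.
Equilibrium price: P = 260.6 − 3·28.4 = 175.4.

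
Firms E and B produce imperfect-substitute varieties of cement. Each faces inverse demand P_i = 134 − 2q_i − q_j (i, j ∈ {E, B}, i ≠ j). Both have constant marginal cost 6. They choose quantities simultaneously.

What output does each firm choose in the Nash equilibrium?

25.6

Firm E's profit: π = q_E(134 − 2q_E − q_B) − 6q_E.
∂π/∂q_E = 128 − 4q_E − q_B = 0 ⇒ q_E = 32 − 0.25q_B.
Setting q_E = q_B in the reaction function: q_E = 32 − 0.25q_E, so q_E = 32 / 1.25 = 25.6.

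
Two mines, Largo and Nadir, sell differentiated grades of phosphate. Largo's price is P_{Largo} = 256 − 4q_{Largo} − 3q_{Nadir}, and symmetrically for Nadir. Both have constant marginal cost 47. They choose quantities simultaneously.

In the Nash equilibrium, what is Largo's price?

123

Mine Largo's profit: π = q_{Largo}(256 − 4q_{Largo} − 3q_{Nadir}) − 47q_{Largo}.
∂π/∂q_{Largo} = 209 − 8q_{Largo} − 3q_{Nadir} = 0 ⇒ q_{Largo} = 26.125 − 0.375q_{Nadir}.
The game is symmetric, so in equilibrium q_{Nadir} = q_{Largo}: the reaction function gives 1.375q_{Largo} = 26.125, hence q_{Largo} = 19.
P_{Largo} = 256 − 4·19 − 3·19 = 123.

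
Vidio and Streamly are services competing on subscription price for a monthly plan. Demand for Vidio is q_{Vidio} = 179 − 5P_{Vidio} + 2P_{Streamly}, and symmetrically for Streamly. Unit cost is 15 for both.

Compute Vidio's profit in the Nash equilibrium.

1402.8125

Vidio's profit: π = (P_{Vidio} − 15)(179 − 5P_{Vidio} + 2P_{Streamly}).
∂π/∂P_{Vidio} = 254 − 10P_{Vidio} + 2P_{Streamly} = 0 ⇒ P_{Vidio} = 25.4 + 0.2P_{Streamly}.
The game is symmetric, so in equilibrium P_{Streamly} = P_{Vidio}: the reaction function gives 0.8P_{Vidio} = 25.4, hence P_{Vidio} = 31.75.
q_{Vidio} = 179 − 5·31.75 + 2·31.75 = 83.75.
Profit = (31.75 − 15)·83.75 = 1402.8125.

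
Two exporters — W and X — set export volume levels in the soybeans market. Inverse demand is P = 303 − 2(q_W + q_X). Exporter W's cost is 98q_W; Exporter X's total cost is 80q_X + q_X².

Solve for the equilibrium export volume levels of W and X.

39.2, 24.1

Exporter W's profit: π = q_W(303 − 2(q_W + q_X)) − 98q_W.
∂π/∂q_W = 205 − 4q_W − 2q_X = 0, so q_W = 51.25 − 0.5q_X.
For X: ∂π/∂q_X = 223 − 6q_X − 2q_W = 0 ⇒ q_X = 223/6 − (1/3)q_W.
Plugging q_X into W's best response: q_W = 51.25 − 0.5(223/6 − (1/3)q_W) ⇒ (5/6)q_W = 98/3, so q_W = 39.2.
Then q_X = 223/6 − (1/3)·39.2 = 24.1.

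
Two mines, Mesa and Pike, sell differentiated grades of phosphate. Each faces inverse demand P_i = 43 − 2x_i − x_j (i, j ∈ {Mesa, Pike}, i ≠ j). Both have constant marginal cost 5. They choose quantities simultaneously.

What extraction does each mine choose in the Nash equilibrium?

7.6

Mine Mesa's profit: π = x_{Mesa}(43 − 2x_{Mesa} − x_{Pike}) − 5x_{Mesa}.
∂π/∂x_{Mesa} = 38 − 4x_{Mesa} − x_{Pike} = 0 ⇒ x_{Mesa} = 9.5 − 0.25x_{Pike}.
The game is symmetric, so in equilibrium x_{Pike} = x_{Mesa}: the reaction function gives 1.25x_{Mesa} = 9.5, hence x_{Mesa} = 7.6.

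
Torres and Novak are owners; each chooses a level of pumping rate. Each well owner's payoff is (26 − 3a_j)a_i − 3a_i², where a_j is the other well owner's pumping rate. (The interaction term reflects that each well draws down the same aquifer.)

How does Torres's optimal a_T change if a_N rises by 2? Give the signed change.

-1

Torres's payoff is (26 − 3a_N)a_T − 3a_T².
∂π/∂a_T = 26 − 3a_N − 6a_T = 0, so a_T = 13/3 − 0.5a_N.
The reaction-function slope is −0.5, so a 2-unit rise in a_N moves a_T by −0.5 × 2 = −1. Torres's best response falls — the actions are strategic substitutes.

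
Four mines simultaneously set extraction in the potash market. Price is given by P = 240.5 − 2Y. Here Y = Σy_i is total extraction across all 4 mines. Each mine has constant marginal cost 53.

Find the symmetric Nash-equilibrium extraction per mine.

18.75

A representative mine's profit is π_i = y_i(240.5 − 2Y) − 53y_i, with Y = y_i + Σ_{j≠i} y_j.
First-order condition: 187.5 − 4y_i − 2Σ_{j≠i} y_j = 0.
With identical mines, set every y_j = y: then 187.5 − 4y − 6y = 0, i.e. y = 187.5/10 = 18.75.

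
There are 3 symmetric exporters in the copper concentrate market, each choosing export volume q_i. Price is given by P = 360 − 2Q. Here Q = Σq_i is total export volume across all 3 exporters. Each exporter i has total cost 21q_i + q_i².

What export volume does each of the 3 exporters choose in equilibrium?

A representative exporter's profit is π_i = q_i(360 − 2Q) − 21q_i − q_i², with Q = q_i + Σ_{j≠i} q_j.
First-order condition: 339 − 6q_i − 2Σ_{j≠i} q_j = 0.
Imposing symmetry (q_j = q for all j) turns Σ_{j≠i} q_j into 2q, so 339 = 10q and q = 33.9.

33.9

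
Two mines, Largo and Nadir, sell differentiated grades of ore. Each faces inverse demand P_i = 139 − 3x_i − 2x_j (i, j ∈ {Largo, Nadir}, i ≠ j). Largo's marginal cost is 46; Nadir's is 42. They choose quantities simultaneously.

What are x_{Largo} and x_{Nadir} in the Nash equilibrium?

Mine Largo's profit: π = x_{Largo}(139 − 3x_{Largo} − 2x_{Nadir}) − 46x_{Largo}.
∂π/∂x_{Largo} = 93 − 6x_{Largo} − 2x_{Nadir} = 0 ⇒ x_{Largo} = 15.5 − (1/3)x_{Nadir}.
Similarly x_{Nadir} = 97/6 − (1/3)x_{Largo}.
Solving the two reaction functions simultaneously: (1 − (−1/3)(−1/3))x_{Largo} = 15.5 − (1/3)·(97/6), so (8/9)x_{Largo} = 91/9 and x_{Largo} = 11.375.
Then x_{Nadir} = 97/6 − (1/3)·11.375 = 12.375.

11.375, 12.375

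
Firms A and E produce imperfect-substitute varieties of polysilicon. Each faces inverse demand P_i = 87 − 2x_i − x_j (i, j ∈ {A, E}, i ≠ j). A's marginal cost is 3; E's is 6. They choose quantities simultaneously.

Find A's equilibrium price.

Firm A's profit: π = x_A(87 − 2x_A − x_E) − 3x_A.
∂π/∂x_A = 84 − 4x_A − x_E = 0 ⇒ x_A = 21 − 0.25x_E.
Similarly x_E = 20.25 − 0.25x_A.
Plugging x_E into A's best response: x_A = 21 − 0.25(20.25 − 0.25x_A) ⇒ 0.9375x_A = 15.9375, so x_A = 17.
Then x_E = 20.25 − 0.25·17 = 16.
P_A = 87 − 2·17 − 16 = 37.

37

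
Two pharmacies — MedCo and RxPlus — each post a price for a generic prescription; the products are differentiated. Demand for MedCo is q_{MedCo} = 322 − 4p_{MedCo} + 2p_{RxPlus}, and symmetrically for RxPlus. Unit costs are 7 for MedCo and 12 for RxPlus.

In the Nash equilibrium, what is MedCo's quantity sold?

MedCo's profit: π = (p_{MedCo} − 7)(322 − 4p_{MedCo} + 2p_{RxPlus}).
∂π/∂p_{MedCo} = 350 − 8p_{MedCo} + 2p_{RxPlus} = 0 ⇒ p_{MedCo} = 43.75 + 0.25p_{RxPlus}.
Similarly p_{RxPlus} = 46.25 + 0.25p_{MedCo}.
Plugging p_{RxPlus} into MedCo's best response: p_{MedCo} = 43.75 + 0.25(46.25 + 0.25p_{MedCo}) ⇒ 0.9375p_{MedCo} = 55.3125, so p_{MedCo} = 59.
Then p_{RxPlus} = 46.25 + 0.25·59 = 61.
q_{MedCo} = 322 − 4·59 + 2·61 = 208.

208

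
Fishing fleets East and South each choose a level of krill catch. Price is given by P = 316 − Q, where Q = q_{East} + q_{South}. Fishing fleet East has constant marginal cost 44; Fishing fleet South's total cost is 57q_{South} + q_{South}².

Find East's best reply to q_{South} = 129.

71.5

Fishing fleet East's profit: π = q_{East}(316 − (q_{East} + q_{South})) − 44q_{East}.
∂π/∂q_{East} = 272 − 2q_{East} − q_{South} = 0, so q_{East} = 136 − 0.5q_{South}.
At q_{South} = 129: q_{East} = 136 − 0.5·129 = 71.5.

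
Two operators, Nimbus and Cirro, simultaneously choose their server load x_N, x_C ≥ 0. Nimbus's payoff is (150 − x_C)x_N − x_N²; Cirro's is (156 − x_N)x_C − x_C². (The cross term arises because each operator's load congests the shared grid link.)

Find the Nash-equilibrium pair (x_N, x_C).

48, 54

Expanding Nimbus's payoff: 150x_N − x_Cx_N − x_N².
∂π/∂x_N = 150 − x_C − 2x_N = 0, so x_N = 75 − 0.5x_C.
Likewise for Cirro: x_C = 78 − 0.5x_N.
Substituting the second reaction function into the first: x_N = 75 − 0.5(78 − 0.5x_N), which gives 0.75x_N = 36 ⇒ x_N = 48.
Then x_C = 78 − 0.5·48 = 54.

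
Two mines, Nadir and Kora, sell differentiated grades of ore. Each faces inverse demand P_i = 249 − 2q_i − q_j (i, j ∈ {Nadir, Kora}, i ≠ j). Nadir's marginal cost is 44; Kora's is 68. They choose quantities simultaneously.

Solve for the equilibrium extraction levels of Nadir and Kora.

Mine Nadir's profit: π = q_{Nadir}(249 − 2q_{Nadir} − q_{Kora}) − 44q_{Nadir}.
∂π/∂q_{Nadir} = 205 − 4q_{Nadir} − q_{Kora} = 0 ⇒ q_{Nadir} = 51.25 − 0.25q_{Kora}.
Similarly q_{Kora} = 45.25 − 0.25q_{Nadir}.
Solving the two reaction functions simultaneously: (1 − (−0.25)(−0.25))q_{Nadir} = 51.25 − 0.25·45.25, so 0.9375q_{Nadir} = 39.9375 and q_{Nadir} = 42.6.
Then q_{Kora} = 45.25 − 0.25·42.6 = 34.6.

42.6, 34.6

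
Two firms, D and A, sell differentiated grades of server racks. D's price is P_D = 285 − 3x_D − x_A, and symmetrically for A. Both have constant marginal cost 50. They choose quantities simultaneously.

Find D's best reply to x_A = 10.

37.5

Firm D's profit: π = x_D(285 − 3x_D − x_A) − 50x_D.
∂π/∂x_D = 235 − 6x_D − x_A = 0 ⇒ x_D = 235/6 − (1/6)x_A.
At x_A = 10: x_D = 235/6 − (1/6)·10 = 37.5.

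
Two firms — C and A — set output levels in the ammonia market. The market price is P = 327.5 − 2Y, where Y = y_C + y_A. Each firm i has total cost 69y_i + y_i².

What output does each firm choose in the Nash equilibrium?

Firm C's profit: π = y_C(327.5 − 2(y_C + y_A)) − 69y_C − y_C².
∂π/∂y_C = 258.5 − 6y_C − 2y_A = 0, so y_C = 517/12 − (1/3)y_A.
Setting y_C = y_A in the reaction function: y_C = 517/12 − (1/3)y_C, so y_C = (517/12) / (4/3) = 32.3125.

32.3125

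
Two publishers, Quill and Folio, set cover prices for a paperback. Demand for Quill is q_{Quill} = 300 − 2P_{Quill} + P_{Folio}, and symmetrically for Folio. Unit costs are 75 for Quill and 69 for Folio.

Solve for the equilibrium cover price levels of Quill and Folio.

Quill's profit: π = (P_{Quill} − 75)(300 − 2P_{Quill} + P_{Folio}).
∂π/∂P_{Quill} = 450 − 4P_{Quill} + P_{Folio} = 0 ⇒ P_{Quill} = 112.5 + 0.25P_{Folio}.
Similarly P_{Folio} = 109.5 + 0.25P_{Quill}.
Substituting the second reaction function into the first: P_{Quill} = 112.5 + 0.25(109.5 + 0.25P_{Quill}), which gives 0.9375P_{Quill} = 139.875 ⇒ P_{Quill} = 149.2.
Then P_{Folio} = 109.5 + 0.25·149.2 = 146.8.

149.2, 146.8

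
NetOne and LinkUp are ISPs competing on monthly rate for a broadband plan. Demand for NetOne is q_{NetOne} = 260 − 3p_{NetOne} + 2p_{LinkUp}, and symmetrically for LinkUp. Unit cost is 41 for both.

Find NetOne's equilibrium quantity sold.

164.25

NetOne's profit: π = (p_{NetOne} − 41)(260 − 3p_{NetOne} + 2p_{LinkUp}).
∂π/∂p_{NetOne} = 383 − 6p_{NetOne} + 2p_{LinkUp} = 0 ⇒ p_{NetOne} = 383/6 + (1/3)p_{LinkUp}.
By symmetry p_{LinkUp} = p_{NetOne}; substituting into the reaction function, (2/3)p_{NetOne} = 383/6 and p_{NetOne} = 95.75.
q_{NetOne} = 260 − 3·95.75 + 2·95.75 = 164.25.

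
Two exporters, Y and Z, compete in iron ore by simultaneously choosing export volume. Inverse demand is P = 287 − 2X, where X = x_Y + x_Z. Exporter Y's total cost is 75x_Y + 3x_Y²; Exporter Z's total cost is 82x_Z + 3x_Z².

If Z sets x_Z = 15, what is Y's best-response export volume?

Exporter Y's profit: π = x_Y(287 − 2(x_Y + x_Z)) − 75x_Y − 3x_Y².
∂π/∂x_Y = 212 − 10x_Y − 2x_Z = 0, so x_Y = 21.2 − 0.2x_Z.
At x_Z = 15: x_Y = 21.2 − 0.2·15 = 18.2.

18.2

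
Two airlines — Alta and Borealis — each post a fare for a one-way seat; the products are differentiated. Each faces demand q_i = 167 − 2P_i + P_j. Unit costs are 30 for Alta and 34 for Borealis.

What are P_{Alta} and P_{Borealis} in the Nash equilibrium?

76.2, 77.8

Alta's profit: π = (P_{Alta} − 30)(167 − 2P_{Alta} + P_{Borealis}).
∂π/∂P_{Alta} = 227 − 4P_{Alta} + P_{Borealis} = 0 ⇒ P_{Alta} = 56.75 + 0.25P_{Borealis}.
Similarly P_{Borealis} = 58.75 + 0.25P_{Alta}.
Solving the two reaction functions simultaneously: (1 − (0.25)(0.25))P_{Alta} = 56.75 + 0.25·58.75, so 0.9375P_{Alta} = 71.4375 and P_{Alta} = 76.2.
Then P_{Borealis} = 58.75 + 0.25·76.2 = 77.8.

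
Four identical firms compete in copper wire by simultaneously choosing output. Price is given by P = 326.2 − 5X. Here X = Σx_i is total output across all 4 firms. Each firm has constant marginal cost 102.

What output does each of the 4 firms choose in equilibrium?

8.968

A representative firm's profit is π_i = x_i(326.2 − 5X) − 102x_i, with X = x_i + Σ_{j≠i} x_j.
First-order condition: 224.2 − 10x_i − 5Σ_{j≠i} x_j = 0.
Imposing symmetry (x_j = x for all j) turns Σ_{j≠i} x_j into 3x, so 224.2 = 25x and x = 8.968.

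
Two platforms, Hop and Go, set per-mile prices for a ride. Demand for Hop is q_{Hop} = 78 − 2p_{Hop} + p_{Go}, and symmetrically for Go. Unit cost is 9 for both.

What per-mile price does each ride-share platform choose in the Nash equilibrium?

32

Hop's profit: π = (p_{Hop} − 9)(78 − 2p_{Hop} + p_{Go}).
∂π/∂p_{Hop} = 96 − 4p_{Hop} + p_{Go} = 0 ⇒ p_{Hop} = 24 + 0.25p_{Go}.
Setting p_{Hop} = p_{Go} in the reaction function: p_{Hop} = 24 + 0.25p_{Hop}, so p_{Hop} = 24 / 0.75 = 32.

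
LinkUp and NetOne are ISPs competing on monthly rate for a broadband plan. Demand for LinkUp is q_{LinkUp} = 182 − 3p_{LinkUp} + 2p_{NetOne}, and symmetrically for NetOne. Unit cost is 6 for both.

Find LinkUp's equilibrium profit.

LinkUp's profit: π = (p_{LinkUp} − 6)(182 − 3p_{LinkUp} + 2p_{NetOne}).
∂π/∂p_{LinkUp} = 200 − 6p_{LinkUp} + 2p_{NetOne} = 0 ⇒ p_{LinkUp} = 100/3 + (1/3)p_{NetOne}.
Setting p_{LinkUp} = p_{NetOne} in the reaction function: p_{LinkUp} = 100/3 + (1/3)p_{LinkUp}, so p_{LinkUp} = (100/3) / (2/3) = 50.
q_{LinkUp} = 182 − 3·50 + 2·50 = 132.
Profit = (50 − 6)·132 = 5808.

5808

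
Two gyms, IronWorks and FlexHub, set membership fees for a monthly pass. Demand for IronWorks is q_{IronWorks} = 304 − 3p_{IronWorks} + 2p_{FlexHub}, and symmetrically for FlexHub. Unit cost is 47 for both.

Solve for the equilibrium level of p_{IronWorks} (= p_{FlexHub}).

IronWorks's profit: π = (p_{IronWorks} − 47)(304 − 3p_{IronWorks} + 2p_{FlexHub}).
∂π/∂p_{IronWorks} = 445 − 6p_{IronWorks} + 2p_{FlexHub} = 0 ⇒ p_{IronWorks} = 445/6 + (1/3)p_{FlexHub}.
Setting p_{IronWorks} = p_{FlexHub} in the reaction function: p_{IronWorks} = 445/6 + (1/3)p_{IronWorks}, so p_{IronWorks} = (445/6) / (2/3) = 111.25.

111.25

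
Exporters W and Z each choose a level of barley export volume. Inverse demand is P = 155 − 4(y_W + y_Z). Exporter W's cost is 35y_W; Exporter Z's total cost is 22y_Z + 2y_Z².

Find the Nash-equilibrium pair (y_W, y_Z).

11.35, 7.3

Exporter W's profit: π = y_W(155 − 4(y_W + y_Z)) − 35y_W.
∂π/∂y_W = 120 − 8y_W − 4y_Z = 0, so y_W = 15 − 0.5y_Z.
For Z: ∂π/∂y_Z = 133 − 12y_Z − 4y_W = 0 ⇒ y_Z = 133/12 − (1/3)y_W.
Substituting the second reaction function into the first: y_W = 15 − 0.5(133/12 − (1/3)y_W), which gives (5/6)y_W = 227/24 ⇒ y_W = 11.35.
Then y_Z = 133/12 − (1/3)·11.35 = 7.3.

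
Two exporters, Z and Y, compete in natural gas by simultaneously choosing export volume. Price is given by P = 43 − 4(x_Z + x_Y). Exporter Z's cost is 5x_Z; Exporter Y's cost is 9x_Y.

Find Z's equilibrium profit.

Exporter Z's profit: π = x_Z(43 − 4(x_Z + x_Y)) − 5x_Z.
∂π/∂x_Z = 38 − 8x_Z − 4x_Y = 0, so x_Z = 4.75 − 0.5x_Y.
By the same steps for Y: x_Y = 4.25 − 0.5x_Z.
Substituting the second reaction function into the first: x_Z = 4.75 − 0.5(4.25 − 0.5x_Z), which gives 0.75x_Z = 2.625 ⇒ x_Z = 3.5.
Then x_Y = 4.25 − 0.5·3.5 = 2.5.
Price P = 43 − 4·6 = 19.
Z's profit: (19 − 5)·3.5 = 49.

49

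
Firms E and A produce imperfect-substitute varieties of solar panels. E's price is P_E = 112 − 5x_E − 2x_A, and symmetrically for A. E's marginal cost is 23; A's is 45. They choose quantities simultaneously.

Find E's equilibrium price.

Firm E's profit: π = x_E(112 − 5x_E − 2x_A) − 23x_E.
∂π/∂x_E = 89 − 10x_E − 2x_A = 0 ⇒ x_E = 8.9 − 0.2x_A.
Similarly x_A = 6.7 − 0.2x_E.
Plugging x_A into E's best response: x_E = 8.9 − 0.2(6.7 − 0.2x_E) ⇒ 0.96x_E = 7.56, so x_E = 7.875.
Then x_A = 6.7 − 0.2·7.875 = 5.125.
P_E = 112 − 5·7.875 − 2·5.125 = 62.375.

62.375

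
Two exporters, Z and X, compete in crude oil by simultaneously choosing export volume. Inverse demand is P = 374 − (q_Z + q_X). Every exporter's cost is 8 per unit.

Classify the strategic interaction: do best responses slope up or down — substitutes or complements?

strategic substitutes

Exporter Z's profit: π = q_Z(374 − (q_Z + q_X)) − 8q_Z.
∂π/∂q_Z = 366 − 2q_Z − q_X = 0, so q_Z = 183 − 0.5q_X.
The best-response slope dq_Z/dq_X = −0.5 < 0: the reaction function is downward-sloping, so the choices are strategic substitutes.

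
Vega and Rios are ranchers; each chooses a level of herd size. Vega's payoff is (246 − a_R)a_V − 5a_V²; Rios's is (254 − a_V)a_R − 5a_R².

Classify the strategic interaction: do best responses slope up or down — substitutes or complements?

strategic substitutes

Expanding Vega's payoff: 246a_V − a_Ra_V − 5a_V².
∂π/∂a_V = 246 − a_R − 10a_V = 0, so a_V = 24.6 − 0.1a_R.
The best-response slope da_V/da_R = −0.1 < 0: the reaction function is downward-sloping, so the choices are strategic substitutes.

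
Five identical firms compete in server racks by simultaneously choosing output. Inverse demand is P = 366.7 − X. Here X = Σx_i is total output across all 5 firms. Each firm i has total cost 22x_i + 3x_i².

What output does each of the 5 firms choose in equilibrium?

A representative firm's profit is π_i = x_i(366.7 − X) − 22x_i − 3x_i², with X = x_i + Σ_{j≠i} x_j.
First-order condition: 344.7 − 8x_i − Σ_{j≠i} x_j = 0.
Imposing symmetry (x_j = x for all j) turns Σ_{j≠i} x_j into 4x, so 344.7 = 12x and x = 28.725.

28.725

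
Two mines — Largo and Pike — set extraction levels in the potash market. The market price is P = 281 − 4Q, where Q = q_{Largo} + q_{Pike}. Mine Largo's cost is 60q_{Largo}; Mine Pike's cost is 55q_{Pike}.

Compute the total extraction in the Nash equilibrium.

Mine Largo's profit: π = q_{Largo}(281 − 4(q_{Largo} + q_{Pike})) − 60q_{Largo}.
∂π/∂q_{Largo} = 221 − 8q_{Largo} − 4q_{Pike} = 0, so q_{Largo} = 27.625 − 0.5q_{Pike}.
By the same steps for Pike: q_{Pike} = 28.25 − 0.5q_{Largo}.
Substituting the second reaction function into the first: q_{Largo} = 27.625 − 0.5(28.25 − 0.5q_{Largo}), which gives 0.75q_{Largo} = 13.5 ⇒ q_{Largo} = 18.
Then q_{Pike} = 28.25 − 0.5·18 = 19.25.
Total extraction: 18 + 19.25 = 37.25.

37.25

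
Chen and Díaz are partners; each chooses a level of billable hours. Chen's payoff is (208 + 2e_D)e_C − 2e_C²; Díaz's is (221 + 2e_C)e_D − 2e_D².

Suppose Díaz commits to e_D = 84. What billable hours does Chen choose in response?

94

Expanding Chen's payoff: 208e_C + 2e_De_C − 2e_C².
∂π/∂e_C = 208 + 2e_D − 4e_C = 0, so e_C = 52 + 0.5e_D.
At e_D = 84: e_C = 52 + 0.5·84 = 94.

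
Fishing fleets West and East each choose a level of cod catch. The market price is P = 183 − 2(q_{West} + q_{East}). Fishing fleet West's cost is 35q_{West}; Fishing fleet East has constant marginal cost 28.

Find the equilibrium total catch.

Fishing fleet West's profit: π = q_{West}(183 − 2(q_{West} + q_{East})) − 35q_{West}.
∂π/∂q_{West} = 148 − 4q_{West} − 2q_{East} = 0, so q_{West} = 37 − 0.5q_{East}.
By the same steps for East: q_{East} = 38.75 − 0.5q_{West}.
Plugging q_{East} into West's best response: q_{West} = 37 − 0.5(38.75 − 0.5q_{West}) ⇒ 0.75q_{West} = 17.625, so q_{West} = 23.5.
Then q_{East} = 38.75 − 0.5·23.5 = 27.
Total catch: 23.5 + 27 = 50.5.

50.5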